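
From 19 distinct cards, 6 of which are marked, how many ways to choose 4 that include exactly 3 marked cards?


Choose 3 of the 6 marked cards and 1 of the other 13 cards:
C(6,3)×C(13,1) = 20×13 = 260

260


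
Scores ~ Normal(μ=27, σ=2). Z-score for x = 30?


z = (x - μ)/σ = (30 - 27)/2 = 1.5

z = 1.5


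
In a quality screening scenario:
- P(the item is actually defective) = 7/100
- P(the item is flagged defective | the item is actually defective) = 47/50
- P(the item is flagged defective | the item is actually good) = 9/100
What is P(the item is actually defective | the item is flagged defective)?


Using Bayes' theorem:
P(A|B) = P(B|A)·P(A) / P(B)

P(the item is flagged defective) = 47/50 × 7/100 + 9/100 × 93/100
= 329/5000 + 837/10000 = 299/2000

P(the item is actually defective|the item is flagged defective) = (329/5000) / (299/2000) = 658/1495

P(the item is actually defective|the item is flagged defective) = 658/1495 ≈ 44.01%


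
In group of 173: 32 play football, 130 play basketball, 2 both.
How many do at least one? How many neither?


|A∪B| = 32+130-2 = 160
Neither = 173-160 = 13

At least one: 160; Neither: 13


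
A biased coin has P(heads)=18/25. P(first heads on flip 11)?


Geometric: P(X=11) = (1-p)^(k-1)×p = (7/25)^10×18/25 = 5084554482/2384185791015625

P(X=11) = 5084554482/2384185791015625 ≈ 0.00%


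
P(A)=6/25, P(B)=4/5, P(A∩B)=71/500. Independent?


P(A)×P(B) = 24/125
P(A∩B) = 71/500
Not equal → NOT independent

No, not independent


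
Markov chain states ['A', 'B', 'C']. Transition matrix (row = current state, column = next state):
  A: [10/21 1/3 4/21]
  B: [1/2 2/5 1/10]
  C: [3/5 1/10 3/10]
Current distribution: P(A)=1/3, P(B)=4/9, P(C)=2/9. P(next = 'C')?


P(next=C) = Σᵢ P(now=i)×P(i→C)
= 1/3×4/21 + 4/9×1/10 + 2/9×3/10
= 4/63 + 2/45 + 1/15 = 11/63

P = 11/63 ≈ 0.1746


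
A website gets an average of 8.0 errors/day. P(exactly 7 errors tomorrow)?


Poisson(λ=8.0): P(X=7) = e^(-λ)×λ^k/k!
= e^(-8.0) × 8.0^7 / 7!
≈ 0.0003354626279 × 2097152 / 5040 ≈ 0.139587

P(X=7) ≈ 0.139587 ≈ 13.96%


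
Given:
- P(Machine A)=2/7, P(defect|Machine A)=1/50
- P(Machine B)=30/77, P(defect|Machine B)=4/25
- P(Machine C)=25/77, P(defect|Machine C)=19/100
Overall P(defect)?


P(B) = Σ P(B|Aᵢ)×P(Aᵢ)
  1/50×2/7 = 1/175
  4/25×30/77 = 24/385
  19/100×25/77 = 19/308
Sum = 999/7700

P(defect) = 999/7700 ≈ 12.97%


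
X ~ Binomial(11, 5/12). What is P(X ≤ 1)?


P(X ≤ 1) = Σ P(X=i) for i=0..1
P(X=0) = 1977326743/743008370688
P(X=1) = 15536138695/743008370688
Sum = 8756732719/371504185344

P(X ≤ 1) = 8756732719/371504185344 ≈ 2.36%


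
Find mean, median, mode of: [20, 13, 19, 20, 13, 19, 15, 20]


Sorted: [13, 13, 15, 19, 19, 20, 20, 20]
Mean = 139/8
Median = 19
Freq: {20: 3, 13: 2, 19: 2, 15: 1}
Mode: [20]

Mean=139/8, Median=19, Mode=20


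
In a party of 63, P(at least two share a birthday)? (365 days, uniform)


P(all different) = Π(365-i)/365 for i=0..62
= 0.003396
P(match) = 1 - 0.003396 = 0.996604

P ≈ 0.9966 ≈ 99.66%


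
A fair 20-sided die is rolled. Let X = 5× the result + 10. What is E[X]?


E[die] = (1+20)/2 = 21/2
E[X] = 5×21/2 + 10 = 125/2

E[X] = 125/2


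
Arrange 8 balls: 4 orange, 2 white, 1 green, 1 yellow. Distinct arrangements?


8!/(4!×2!×1!×1!) = 840

840


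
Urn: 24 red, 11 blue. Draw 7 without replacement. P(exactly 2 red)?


Hypergeometric: C(24,2)×C(11,5)/C(35,7)
= 276×462/6724520 = 1449/76415

P(X=2) = 1449/76415 ≈ 1.90%


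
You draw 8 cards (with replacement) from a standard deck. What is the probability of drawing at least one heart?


P(not a heart) = 39/52 = 3/4
P(none in 8 draws) = (3/4)^8 = 6561/65536
P(≥1 heart) = 1 - 6561/65536 = 58975/65536

P = 58975/65536 ≈ 89.99%


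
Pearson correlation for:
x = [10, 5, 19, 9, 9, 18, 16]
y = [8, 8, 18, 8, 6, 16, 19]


n=7, Σx=86, Σy=83, Σxy=1180, Σx²=1228, Σy²=1169
r = (7×1180 - 86×83)/√((7×1228 - 86²)(7×1169 - 83²))
= 1122/√(1200×1294) = 1122/√1552800 ≈ 1122/1246.1140 ≈ 0.9004

r ≈ 0.9004


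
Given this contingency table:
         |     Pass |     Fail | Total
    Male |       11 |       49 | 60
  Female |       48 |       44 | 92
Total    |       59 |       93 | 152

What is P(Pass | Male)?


P(Pass | Male) = 11/(11+49) = 11/60

P(Pass|Male) = 11/60 ≈ 18.33%


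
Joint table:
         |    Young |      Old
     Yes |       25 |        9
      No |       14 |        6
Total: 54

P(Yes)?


P(Yes) = (25+9)/54 = 34/54 = 17/27

P(Yes) = 17/27 ≈ 62.96%


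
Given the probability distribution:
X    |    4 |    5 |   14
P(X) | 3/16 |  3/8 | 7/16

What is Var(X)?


E[X] = 35/4
E[X²] = 785/8
Var(X) = E[X²] - (E[X])² = 785/8 - 1225/16 = 345/16

Var(X) = 345/16 ≈ 21.5625


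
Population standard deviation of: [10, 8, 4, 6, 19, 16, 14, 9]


Mean = 86/8 = 43/4
  (10-43/4)²=9/16
  (8-43/4)²=121/16
  (4-43/4)²=729/16
  (6-43/4)²=361/16
  (19-43/4)²=1089/16
  (16-43/4)²=441/16
  (14-43/4)²=169/16
  (9-43/4)²=49/16
Σ(x-μ)² = 371/2
σ² = (371/2)/8 = 371/16

σ = √(371/16) ≈ 4.8153


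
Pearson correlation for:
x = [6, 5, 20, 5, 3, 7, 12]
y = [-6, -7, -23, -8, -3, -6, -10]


n=7, Σx=58, Σy=-63, Σxy=-742, Σx²=688, Σy²=823
r = (7×(-742) - 58×(-63))/√((7×688 - 58²)(7×823 - (-63)²))
= -1540/√(1452×1792) = -1540/√2601984 ≈ -1540/1613.0666 ≈ -0.9547

r ≈ -0.9547


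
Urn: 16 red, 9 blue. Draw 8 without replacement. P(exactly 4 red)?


Hypergeometric: C(16,4)×C(9,4)/C(25,8)
= 1820×126/1081575 = 5096/24035

P(X=4) = 5096/24035 ≈ 21.20%


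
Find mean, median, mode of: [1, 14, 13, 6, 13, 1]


Sorted: [1, 1, 6, 13, 13, 14]
Mean = 48/6 = 8
Median = 19/2
Freq: {1: 2, 14: 1, 13: 2, 6: 1}
Mode: [1, 13]

Mean=8, Median=19/2, Mode=[1, 13]


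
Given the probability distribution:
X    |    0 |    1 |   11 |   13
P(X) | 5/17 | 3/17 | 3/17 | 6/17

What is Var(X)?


E[X] = 114/17
E[X²] = 1380/17
Var(X) = E[X²] - (E[X])² = 1380/17 - 12996/289 = 10464/289

Var(X) = 10464/289 ≈ 36.2076


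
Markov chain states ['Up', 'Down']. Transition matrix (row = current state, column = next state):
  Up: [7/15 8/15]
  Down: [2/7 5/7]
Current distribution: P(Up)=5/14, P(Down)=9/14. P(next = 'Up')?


P(next=Up) = Σᵢ P(now=i)×P(i→Up)
= 5/14×7/15 + 9/14×2/7
= 1/6 + 9/49 = 103/294

P = 103/294 ≈ 0.3503


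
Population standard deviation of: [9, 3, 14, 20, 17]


Mean = 63/5
  (9-63/5)²=324/25
  (3-63/5)²=2304/25
  (14-63/5)²=49/25
  (20-63/5)²=1369/25
  (17-63/5)²=484/25
Σ(x-μ)² = 906/5
σ² = (906/5)/5 = 906/25

σ = √(906/25) ≈ 6.0200


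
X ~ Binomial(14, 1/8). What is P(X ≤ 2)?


P(X ≤ 2) = Σ P(X=i) for i=0..2
P(X=0) = 678223072849/4398046511104
P(X=1) = 678223072849/2199023255552
P(X=2) = 1259557135291/4398046511104
Sum = 1647113176919/2199023255552

P(X ≤ 2) = 1647113176919/2199023255552 ≈ 74.90%


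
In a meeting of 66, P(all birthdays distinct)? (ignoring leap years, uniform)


P(all different) = Π(365-i)/365 for i=0..65
= (365/365)×(364/365)×...×(300/365)
= 0.001904

P ≈ 0.0019 ≈ 0.19%


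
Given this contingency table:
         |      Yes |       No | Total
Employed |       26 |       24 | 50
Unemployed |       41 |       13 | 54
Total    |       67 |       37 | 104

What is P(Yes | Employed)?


P(Yes | Employed) = 26/(26+24) = 26/50 = 13/25

P(Yes|Employed) = 13/25 ≈ 52.00%


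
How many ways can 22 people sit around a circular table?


Circular arrangements of 22 distinct objects: fix one position to break rotational symmetry.
(n-1)! = 21! = 51090942171709440000

51090942171709440000


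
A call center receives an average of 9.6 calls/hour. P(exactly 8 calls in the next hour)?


Poisson(λ=9.6): P(X=8) = e^(-λ)×λ^k/k!
= e^(-9.6) × 9.6^8 / 8!
≈ 6.772873649e-05 × 72138957.8984 / 40320 ≈ 0.121178

P(X=8) ≈ 0.121178 ≈ 12.12%


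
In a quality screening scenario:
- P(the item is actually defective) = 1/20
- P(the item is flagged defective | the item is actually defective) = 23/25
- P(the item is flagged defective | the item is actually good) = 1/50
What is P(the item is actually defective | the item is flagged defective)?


Using Bayes' theorem:
P(A|B) = P(B|A)·P(A) / P(B)

P(the item is flagged defective) = 23/25 × 1/20 + 1/50 × 19/20
= 23/500 + 19/1000 = 13/200

P(the item is actually defective|the item is flagged defective) = (23/500) / (13/200) = 46/65

P(the item is actually defective|the item is flagged defective) = 46/65 ≈ 70.77%


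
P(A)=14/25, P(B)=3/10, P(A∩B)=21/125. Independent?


P(A)×P(B) = 21/125
P(A∩B) = 21/125
Equal ✓ → Independent

Yes, independent


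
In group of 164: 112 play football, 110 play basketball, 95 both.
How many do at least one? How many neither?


|A∪B| = 112+110-95 = 127
Neither = 164-127 = 37

At least one: 127; Neither: 37


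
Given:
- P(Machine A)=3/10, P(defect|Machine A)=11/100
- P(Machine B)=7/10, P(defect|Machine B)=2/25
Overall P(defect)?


P(B) = Σ P(B|Aᵢ)×P(Aᵢ)
  11/100×3/10 = 33/1000
  2/25×7/10 = 7/125
Sum = 89/1000

P(defect) = 89/1000 ≈ 8.90%


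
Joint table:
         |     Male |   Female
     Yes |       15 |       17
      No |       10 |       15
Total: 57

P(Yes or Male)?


P(Yes∨Male) = P(Yes) + P(Male) - P(Yes∧Male)
= (32 + 25 - 15)/57 = 42/57 = 14/19

P = 14/19 ≈ 73.68%


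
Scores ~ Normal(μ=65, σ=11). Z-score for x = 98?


z = (x - μ)/σ = (98 - 65)/11 = 3.0

z = 3.0


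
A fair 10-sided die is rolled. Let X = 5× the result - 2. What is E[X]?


E[die] = (1+10)/2 = 11/2
E[X] = 5×11/2 - 2 = 51/2

E[X] = 51/2


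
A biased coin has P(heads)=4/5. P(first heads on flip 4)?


Geometric: P(X=4) = (1-p)^(k-1)×p = (1/5)^3×4/5 = 4/625

P(X=4) = 4/625 ≈ 0.64%


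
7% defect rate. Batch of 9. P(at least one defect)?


P(all good) = (93/100)^9 = 520411082988487293/1000000000000000000
P(≥1 defect) = 479588917011512707/1000000000000000000

P = 479588917011512707/1000000000000000000 ≈ 47.96%


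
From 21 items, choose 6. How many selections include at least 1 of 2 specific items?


Complement: C(21,6) - C(19,6) = 54264 - 27132 = 27132

27132


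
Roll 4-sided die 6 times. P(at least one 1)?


P(no 1)^6 = (3/4)^6 = 729/4096
P(≥1) = 1 - 729/4096 = 3367/4096

P = 3367/4096 ≈ 82.20%


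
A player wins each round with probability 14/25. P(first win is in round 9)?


Geometric: P(X=9) = (1-p)^(k-1)×p = (11/25)^8×14/25 = 3001024334/3814697265625

P(X=9) = 3001024334/3814697265625 ≈ 0.08%


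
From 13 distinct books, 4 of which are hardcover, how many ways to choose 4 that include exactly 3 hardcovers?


Choose 3 of the 4 hardcovers and 1 of the other 9 books:
C(4,3)×C(9,1) = 4×9 = 36

36


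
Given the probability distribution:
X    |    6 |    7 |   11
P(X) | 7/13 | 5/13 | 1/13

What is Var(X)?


E[X] = 88/13
E[X²] = 618/13
Var(X) = E[X²] - (E[X])² = 618/13 - 7744/169 = 290/169

Var(X) = 290/169 ≈ 1.7160


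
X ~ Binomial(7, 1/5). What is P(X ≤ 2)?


P(X ≤ 2) = Σ P(X=i) for i=0..2
P(X=0) = 16384/78125
P(X=1) = 28672/78125
P(X=2) = 21504/78125
Sum = 13312/15625

P(X ≤ 2) = 13312/15625 ≈ 85.20%


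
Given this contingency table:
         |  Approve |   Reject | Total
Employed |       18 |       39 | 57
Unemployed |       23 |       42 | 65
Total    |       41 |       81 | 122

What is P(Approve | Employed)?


P(Approve | Employed) = 18/(18+39) = 18/57 = 6/19

P(Approve|Employed) = 6/19 ≈ 31.58%


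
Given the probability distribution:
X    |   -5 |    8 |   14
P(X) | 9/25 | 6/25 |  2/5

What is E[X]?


E[X] = Σ x·P(X=x)
= (-5)×(9/25) + (8)×(6/25) + (14)×(2/5)
= 143/25

E[X] = 143/25


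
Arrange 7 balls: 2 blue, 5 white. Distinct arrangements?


7!/(2!×5!) = 21

21


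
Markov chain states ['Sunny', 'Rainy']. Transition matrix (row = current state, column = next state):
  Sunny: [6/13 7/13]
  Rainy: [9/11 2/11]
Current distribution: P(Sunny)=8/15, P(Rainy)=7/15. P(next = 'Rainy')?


P(next=Rainy) = Σᵢ P(now=i)×P(i→Rainy)
= 8/15×7/13 + 7/15×2/11
= 56/195 + 14/165 = 266/715

P = 266/715 ≈ 0.3720


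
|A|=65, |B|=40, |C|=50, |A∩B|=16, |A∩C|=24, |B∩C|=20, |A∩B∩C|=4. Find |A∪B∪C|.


|A∪B∪C| = 65+40+50-16-24-20+4 = 99

|A∪B∪C| = 99


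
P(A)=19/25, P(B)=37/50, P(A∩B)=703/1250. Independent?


P(A)×P(B) = 703/1250
P(A∩B) = 703/1250
Equal ✓ → Independent

Yes, independent


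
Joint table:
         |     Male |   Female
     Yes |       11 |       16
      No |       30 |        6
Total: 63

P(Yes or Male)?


P(Yes∨Male) = P(Yes) + P(Male) - P(Yes∧Male)
= (27 + 41 - 11)/63 = 57/63 = 19/21

P = 19/21 ≈ 90.48%


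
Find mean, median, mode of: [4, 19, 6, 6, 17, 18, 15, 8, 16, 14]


Sorted: [4, 6, 6, 8, 14, 15, 16, 17, 18, 19]
Mean = 123/10
Median = 29/2
Freq: {4: 1, 19: 1, 6: 2, 17: 1, 18: 1, 15: 1, 8: 1, 16: 1, 14: 1}
Mode: [6]

Mean=123/10, Median=29/2, Mode=6


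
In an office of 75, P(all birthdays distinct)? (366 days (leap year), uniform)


P(all different) = Π(366-i)/366 for i=0..74
= (366/366)×(365/366)×...×(292/366)
= 0.000287

P ≈ 0.0003 ≈ 0.03%


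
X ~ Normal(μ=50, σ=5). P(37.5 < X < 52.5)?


z₁=(37.5-50)/5=-2.5, z₂=(52.5-50)/5=0.5
P = Φ(0.5) - Φ(-2.5) = 0.691462 - 0.006210 = 0.685252 ≈ 0.6853

P(37.5 < X < 52.5) ≈ 0.6853


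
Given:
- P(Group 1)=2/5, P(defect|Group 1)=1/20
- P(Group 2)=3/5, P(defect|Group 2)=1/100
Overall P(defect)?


P(B) = Σ P(B|Aᵢ)×P(Aᵢ)
  1/20×2/5 = 1/50
  1/100×3/5 = 3/500
Sum = 13/500

P(defect) = 13/500 ≈ 2.60%


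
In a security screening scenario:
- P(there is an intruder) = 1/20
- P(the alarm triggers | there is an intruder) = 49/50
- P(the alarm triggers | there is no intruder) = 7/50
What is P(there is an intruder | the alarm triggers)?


Using Bayes' theorem:
P(A|B) = P(B|A)·P(A) / P(B)

P(the alarm triggers) = 49/50 × 1/20 + 7/50 × 19/20
= 49/1000 + 133/1000 = 91/500

P(there is an intruder|the alarm triggers) = (49/1000) / (91/500) = 7/26

P(there is an intruder|the alarm triggers) = 7/26 ≈ 26.92%


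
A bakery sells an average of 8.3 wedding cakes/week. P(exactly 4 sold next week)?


Poisson(λ=8.3): P(X=4) = e^(-λ)×λ^k/k!
= e^(-8.3) × 8.3^4 / 4!
≈ 0.0002485168271 × 4745.8321 / 24 ≈ 0.049142

P(X=4) ≈ 0.049142 ≈ 4.91%


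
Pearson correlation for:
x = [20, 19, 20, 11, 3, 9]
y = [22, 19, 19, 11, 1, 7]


n=6, Σx=82, Σy=79, Σxy=1368, Σx²=1372, Σy²=1377
r = (6×1368 - 82×79)/√((6×1372 - 82²)(6×1377 - 79²))
= 1730/√(1508×2021) = 1730/√3047668 ≈ 1730/1745.7571 ≈ 0.9910

r ≈ 0.9910


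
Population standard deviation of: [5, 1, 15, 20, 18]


Mean = 59/5
  (5-59/5)²=1156/25
  (1-59/5)²=2916/25
  (15-59/5)²=256/25
  (20-59/5)²=1681/25
  (18-59/5)²=961/25
Σ(x-μ)² = 1394/5
σ² = (1394/5)/5 = 1394/25

σ = √(1394/25) ≈ 7.4673


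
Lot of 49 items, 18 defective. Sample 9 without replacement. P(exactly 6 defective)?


Hypergeometric: C(18,6)×C(31,3)/C(49,9)
= 18564×4495/2054455634 = 5960370/146746831

P(X=6) = 5960370/146746831 ≈ 4.06%


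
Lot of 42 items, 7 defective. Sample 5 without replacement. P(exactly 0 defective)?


Hypergeometric: C(7,0)×C(35,5)/C(42,5)
= 1×324632/850668 = 11594/30381

P(X=0) = 11594/30381 ≈ 38.16%


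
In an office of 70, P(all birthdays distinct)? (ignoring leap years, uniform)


P(all different) = Π(365-i)/365 for i=0..69
= (365/365)×(364/365)×...×(296/365)
= 0.000840

P ≈ 0.0008 ≈ 0.08%


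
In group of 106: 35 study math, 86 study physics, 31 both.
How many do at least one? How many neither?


|A∪B| = 35+86-31 = 90
Neither = 106-90 = 16

At least one: 90; Neither: 16


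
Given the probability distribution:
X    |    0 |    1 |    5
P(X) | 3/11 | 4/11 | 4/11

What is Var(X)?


E[X] = 24/11
E[X²] = 104/11
Var(X) = E[X²] - (E[X])² = 104/11 - 576/121 = 568/121

Var(X) = 568/121 ≈ 4.6942


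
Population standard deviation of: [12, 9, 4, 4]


Mean = 29/4
  (12-29/4)²=361/16
  (9-29/4)²=49/16
  (4-29/4)²=169/16
  (4-29/4)²=169/16
Σ(x-μ)² = 187/4
σ² = (187/4)/4 = 187/16

σ = √(187/16) ≈ 3.4187


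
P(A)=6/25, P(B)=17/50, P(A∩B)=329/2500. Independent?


P(A)×P(B) = 51/625
P(A∩B) = 329/2500
Not equal → NOT independent

No, not independent


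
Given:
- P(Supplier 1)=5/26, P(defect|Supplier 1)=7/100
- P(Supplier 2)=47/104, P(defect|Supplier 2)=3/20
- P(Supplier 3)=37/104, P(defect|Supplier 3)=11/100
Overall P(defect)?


P(B) = Σ P(B|Aᵢ)×P(Aᵢ)
  7/100×5/26 = 7/520
  3/20×47/104 = 141/2080
  11/100×37/104 = 407/10400
Sum = 313/2600

P(defect) = 313/2600 ≈ 12.04%


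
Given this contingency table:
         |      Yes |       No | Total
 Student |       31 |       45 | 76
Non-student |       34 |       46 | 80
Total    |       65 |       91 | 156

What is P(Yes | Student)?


P(Yes | Student) = 31/(31+45) = 31/76

P(Yes|Student) = 31/76 ≈ 40.79%


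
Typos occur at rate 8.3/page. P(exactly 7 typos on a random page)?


Poisson(λ=8.3): P(X=7) = e^(-λ)×λ^k/k!
= e^(-8.3) × 8.3^7 / 7!
≈ 0.0002485168271 × 2713605.09896 / 5040 ≈ 0.133805

P(X=7) ≈ 0.133805 ≈ 13.38%


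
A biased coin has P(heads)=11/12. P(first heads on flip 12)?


Geometric: P(X=12) = (1-p)^(k-1)×p = (1/12)^11×11/12 = 11/8916100448256

P(X=12) = 11/8916100448256 ≈ 0.00%


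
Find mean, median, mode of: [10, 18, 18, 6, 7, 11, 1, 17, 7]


Sorted: [1, 6, 7, 7, 10, 11, 17, 18, 18]
Mean = 95/9
Median = 10
Freq: {10: 1, 18: 2, 6: 1, 7: 2, 11: 1, 1: 1, 17: 1}
Mode: [7, 18]

Mean=95/9, Median=10, Mode=[7, 18]


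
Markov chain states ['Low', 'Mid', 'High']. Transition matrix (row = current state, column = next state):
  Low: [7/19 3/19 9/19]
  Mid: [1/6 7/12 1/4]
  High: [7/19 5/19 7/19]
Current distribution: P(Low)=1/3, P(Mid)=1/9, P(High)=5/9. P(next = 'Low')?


P(next=Low) = Σᵢ P(now=i)×P(i→Low)
= 1/3×7/19 + 1/9×1/6 + 5/9×7/19
= 7/57 + 1/54 + 35/171 = 355/1026

P = 355/1026 ≈ 0.3460


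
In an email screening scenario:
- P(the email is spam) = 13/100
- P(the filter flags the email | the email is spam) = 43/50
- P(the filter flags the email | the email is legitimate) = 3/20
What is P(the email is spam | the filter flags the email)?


Using Bayes' theorem:
P(A|B) = P(B|A)·P(A) / P(B)

P(the filter flags the email) = 43/50 × 13/100 + 3/20 × 87/100
= 559/5000 + 261/2000 = 2423/10000

P(the email is spam|the filter flags the email) = (559/5000) / (2423/10000) = 1118/2423

P(the email is spam|the filter flags the email) = 1118/2423 ≈ 46.14%


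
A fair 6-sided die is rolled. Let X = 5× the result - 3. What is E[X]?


E[die] = (1+6)/2 = 7/2
E[X] = 5×7/2 - 3 = 29/2

E[X] = 29/2


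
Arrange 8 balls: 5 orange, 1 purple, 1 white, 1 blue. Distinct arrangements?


8!/(5!×1!×1!×1!) = 336

336


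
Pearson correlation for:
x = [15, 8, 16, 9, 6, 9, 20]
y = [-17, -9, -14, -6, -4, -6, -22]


n=7, Σx=83, Σy=-78, Σxy=-1123, Σx²=1143, Σy²=1138
r = (7×(-1123) - 83×(-78))/√((7×1143 - 83²)(7×1138 - (-78)²))
= -1387/√(1112×1882) = -1387/√2092784 ≈ -1387/1446.6458 ≈ -0.9588

r ≈ -0.9588


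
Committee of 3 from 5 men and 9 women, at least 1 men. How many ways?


Count by #men:
  1M,2W: C(5,1)×C(9,2)=180
  2M,1W: C(5,2)×C(9,1)=90
  3M,0W: C(5,3)×C(9,0)=10
Total = 280

280


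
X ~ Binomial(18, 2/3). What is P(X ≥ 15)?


P(X ≥ 15) = Σ P(X=i) for i=15..18
P(X=15) = 8912896/129140163
P(X=16) = 1114112/43046721
P(X=17) = 262144/43046721
P(X=18) = 262144/387420489
Sum = 39387136/387420489

P(X ≥ 15) = 39387136/387420489 ≈ 10.17%


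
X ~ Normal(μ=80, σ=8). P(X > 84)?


z = (84-80)/8 = 0.5
P(X > 84) = 1 - P(Z ≤ 0.5) = 1 - 0.6915 = 0.3085

P(X > 84) ≈ 0.3085


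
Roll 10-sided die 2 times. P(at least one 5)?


P(no 5)^2 = (9/10)^2 = 81/100
P(≥1) = 1 - 81/100 = 19/100

P = 19/100 ≈ 19.00%


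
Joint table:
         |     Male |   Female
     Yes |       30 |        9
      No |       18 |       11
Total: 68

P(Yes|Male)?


P(Yes|Male) = 30/(30+18) = 30/48 = 5/8

P = 5/8 ≈ 62.50%


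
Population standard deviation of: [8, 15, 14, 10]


Mean = 47/4
  (8-47/4)²=225/16
  (15-47/4)²=169/16
  (14-47/4)²=81/16
  (10-47/4)²=49/16
Σ(x-μ)² = 131/4
σ² = (131/4)/4 = 131/16

σ = √(131/16) ≈ 2.8614


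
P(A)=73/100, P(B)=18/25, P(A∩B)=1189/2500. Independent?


P(A)×P(B) = 657/1250
P(A∩B) = 1189/2500
Not equal → NOT independent

No, not independent


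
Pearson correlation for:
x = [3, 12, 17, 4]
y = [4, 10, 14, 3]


n=4, Σx=36, Σy=31, Σxy=382, Σx²=458, Σy²=321
r = (4×382 - 36×31)/√((4×458 - 36²)(4×321 - 31²))
= 412/√(536×323) = 412/√173128 ≈ 412/416.0865 ≈ 0.9902

r ≈ 0.9902


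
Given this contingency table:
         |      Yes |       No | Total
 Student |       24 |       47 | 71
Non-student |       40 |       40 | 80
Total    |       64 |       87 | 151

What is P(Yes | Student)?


P(Yes | Student) = 24/(24+47) = 24/71

P(Yes|Student) = 24/71 ≈ 33.80%


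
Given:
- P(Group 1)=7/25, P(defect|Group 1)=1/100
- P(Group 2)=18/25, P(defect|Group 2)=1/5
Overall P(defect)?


P(B) = Σ P(B|Aᵢ)×P(Aᵢ)
  1/100×7/25 = 7/2500
  1/5×18/25 = 18/125
Sum = 367/2500

P(defect) = 367/2500 ≈ 14.68%


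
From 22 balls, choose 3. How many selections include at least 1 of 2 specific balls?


Complement: C(22,3) - C(20,3) = 1540 - 1140 = 400

400


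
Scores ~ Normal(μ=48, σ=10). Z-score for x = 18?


z = (x - μ)/σ = (18 - 48)/10 = -3.0

z = -3.0


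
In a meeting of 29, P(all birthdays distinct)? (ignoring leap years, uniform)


P(all different) = Π(365-i)/365 for i=0..28
= (365/365)×(364/365)×...×(337/365)
= 0.319031

P ≈ 0.3190 ≈ 31.90%


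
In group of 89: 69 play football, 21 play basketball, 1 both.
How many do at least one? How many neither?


|A∪B| = 69+21-1 = 89
Neither = 89-89 = 0

At least one: 89; Neither: 0


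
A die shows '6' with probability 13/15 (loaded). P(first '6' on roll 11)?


Geometric: P(X=11) = (1-p)^(k-1)×p = (2/15)^10×13/15 = 13312/8649755859375

P(X=11) = 13312/8649755859375 ≈ 0.00%


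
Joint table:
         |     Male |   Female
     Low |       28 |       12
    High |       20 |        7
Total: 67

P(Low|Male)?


P(Low|Male) = 28/(28+20) = 28/48 = 7/12

P = 7/12 ≈ 58.33%


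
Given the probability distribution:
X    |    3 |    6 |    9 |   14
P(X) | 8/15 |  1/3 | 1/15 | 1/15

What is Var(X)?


E[X] = 77/15
E[X²] = 529/15
Var(X) = E[X²] - (E[X])² = 529/15 - 5929/225 = 2006/225

Var(X) = 2006/225 ≈ 8.9156


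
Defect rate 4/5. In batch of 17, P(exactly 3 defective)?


Binomial: P(X=3) = C(17,3)×p^3×(1-p)^14
= 680 × 64/125 × 1/6103515625 = 8704/152587890625

P(X=3) = 8704/152587890625 ≈ 0.00%


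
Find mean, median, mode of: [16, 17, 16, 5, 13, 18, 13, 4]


Sorted: [4, 5, 13, 13, 16, 16, 17, 18]
Mean = 102/8 = 51/4
Median = 29/2
Freq: {16: 2, 17: 1, 5: 1, 13: 2, 18: 1, 4: 1}
Mode: [13, 16]

Mean=51/4, Median=29/2, Mode=[13, 16]


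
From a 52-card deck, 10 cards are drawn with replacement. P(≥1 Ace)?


P(not a Ace) = 48/52 = 12/13
P(none in 10 draws) = (12/13)^10 = 61917364224/137858491849
P(≥1 Ace) = 1 - 61917364224/137858491849 = 75941127625/137858491849

P = 75941127625/137858491849 ≈ 55.09%


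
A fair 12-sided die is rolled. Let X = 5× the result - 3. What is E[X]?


E[die] = (1+12)/2 = 13/2
E[X] = 5×13/2 - 3 = 59/2

E[X] = 59/2


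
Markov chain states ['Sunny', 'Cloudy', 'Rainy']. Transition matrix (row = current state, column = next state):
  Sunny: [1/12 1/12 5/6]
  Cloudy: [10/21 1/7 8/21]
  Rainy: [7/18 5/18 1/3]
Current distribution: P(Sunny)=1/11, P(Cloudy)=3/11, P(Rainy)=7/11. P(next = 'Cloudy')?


P(next=Cloudy) = Σᵢ P(now=i)×P(i→Cloudy)
= 1/11×1/12 + 3/11×1/7 + 7/11×5/18
= 1/132 + 3/77 + 35/198 = 619/2772

P = 619/2772 ≈ 0.2233


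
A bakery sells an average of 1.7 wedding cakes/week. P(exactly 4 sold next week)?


Poisson(λ=1.7): P(X=4) = e^(-λ)×λ^k/k!
= e^(-1.7) × 1.7^4 / 4!
≈ 0.1826835241 × 8.3521 / 24 ≈ 0.063575

P(X=4) ≈ 0.063575 ≈ 6.36%


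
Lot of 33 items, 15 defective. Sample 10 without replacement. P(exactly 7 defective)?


Hypergeometric: C(15,7)×C(18,3)/C(33,10)
= 6435×816/92561040 = 51/899

P(X=7) = 51/899 ≈ 5.67%


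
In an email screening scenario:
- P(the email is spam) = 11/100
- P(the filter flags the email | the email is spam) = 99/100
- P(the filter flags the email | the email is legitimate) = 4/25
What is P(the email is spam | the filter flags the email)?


Using Bayes' theorem:
P(A|B) = P(B|A)·P(A) / P(B)

P(the filter flags the email) = 99/100 × 11/100 + 4/25 × 89/100
= 1089/10000 + 89/625 = 2513/10000

P(the email is spam|the filter flags the email) = (1089/10000) / (2513/10000) = 1089/2513

P(the email is spam|the filter flags the email) = 1089/2513 ≈ 43.33%


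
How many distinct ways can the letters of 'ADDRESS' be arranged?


Letters: 7, freq: {'A': 1, 'D': 2, 'R': 1, 'E': 1, 'S': 2}
7!/(1!×2!×1!×1!×2!) = 5040/4 = 1260

1260


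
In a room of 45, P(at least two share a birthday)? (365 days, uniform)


P(all different) = Π(365-i)/365 for i=0..44
= 0.059024
P(match) = 1 - 0.059024 = 0.940976

P ≈ 0.9410 ≈ 94.10%


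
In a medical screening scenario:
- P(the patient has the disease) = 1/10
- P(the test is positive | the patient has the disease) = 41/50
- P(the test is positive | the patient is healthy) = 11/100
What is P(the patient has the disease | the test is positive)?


Using Bayes' theorem:
P(A|B) = P(B|A)·P(A) / P(B)

P(the test is positive) = 41/50 × 1/10 + 11/100 × 9/10
= 41/500 + 99/1000 = 181/1000

P(the patient has the disease|the test is positive) = (41/500) / (181/1000) = 82/181

P(the patient has the disease|the test is positive) = 82/181 ≈ 45.30%


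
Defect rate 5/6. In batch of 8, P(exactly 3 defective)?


Binomial: P(X=3) = C(8,3)×p^3×(1-p)^5
= 56 × 125/216 × 1/7776 = 875/209952

P(X=3) = 875/209952 ≈ 0.42%


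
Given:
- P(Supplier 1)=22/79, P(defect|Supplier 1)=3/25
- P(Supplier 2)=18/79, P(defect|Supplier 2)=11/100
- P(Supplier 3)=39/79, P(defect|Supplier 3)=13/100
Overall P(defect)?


P(B) = Σ P(B|Aᵢ)×P(Aᵢ)
  3/25×22/79 = 66/1975
  11/100×18/79 = 99/3950
  13/100×39/79 = 507/7900
Sum = 969/7900

P(defect) = 969/7900 ≈ 12.27%


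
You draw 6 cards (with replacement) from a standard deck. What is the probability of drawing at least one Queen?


P(not a Queen) = 48/52 = 12/13
P(none in 6 draws) = (12/13)^6 = 2985984/4826809
P(≥1 Queen) = 1 - 2985984/4826809 = 1840825/4826809

P = 1840825/4826809 ≈ 38.14%


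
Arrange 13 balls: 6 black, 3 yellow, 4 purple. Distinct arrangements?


13!/(6!×3!×4!) = 60060

60060


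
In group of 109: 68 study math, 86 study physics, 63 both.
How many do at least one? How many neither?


|A∪B| = 68+86-63 = 91
Neither = 109-91 = 18

At least one: 91; Neither: 18


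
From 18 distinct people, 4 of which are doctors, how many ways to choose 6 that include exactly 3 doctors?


Choose 3 of the 4 doctors and 3 of the other 14 people:
C(4,3)×C(14,3) = 4×364 = 1456

1456


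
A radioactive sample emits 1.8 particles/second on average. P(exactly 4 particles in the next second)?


Poisson(λ=1.8): P(X=4) = e^(-λ)×λ^k/k!
= e^(-1.8) × 1.8^4 / 4!
≈ 0.1652988882 × 10.4976 / 24 ≈ 0.072302

P(X=4) ≈ 0.072302 ≈ 7.23%


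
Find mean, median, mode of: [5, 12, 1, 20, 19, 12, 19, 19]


Sorted: [1, 5, 12, 12, 19, 19, 19, 20]
Mean = 107/8
Median = 31/2
Freq: {5: 1, 12: 2, 1: 1, 20: 1, 19: 3}
Mode: [19]

Mean=107/8, Median=31/2, Mode=19


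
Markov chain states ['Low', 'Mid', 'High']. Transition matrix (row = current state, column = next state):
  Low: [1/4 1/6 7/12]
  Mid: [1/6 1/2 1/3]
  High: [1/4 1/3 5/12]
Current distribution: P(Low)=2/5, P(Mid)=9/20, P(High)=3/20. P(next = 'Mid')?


P(next=Mid) = Σᵢ P(now=i)×P(i→Mid)
= 2/5×1/6 + 9/20×1/2 + 3/20×1/3
= 1/15 + 9/40 + 1/20 = 41/120

P = 41/120 ≈ 0.3417


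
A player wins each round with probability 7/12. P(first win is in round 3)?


Geometric: P(X=3) = (1-p)^(k-1)×p = (5/12)^2×7/12 = 175/1728

P(X=3) = 175/1728 ≈ 10.13%


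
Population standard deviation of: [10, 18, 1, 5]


Mean = 34/4 = 17/2
  (10-17/2)²=9/4
  (18-17/2)²=361/4
  (1-17/2)²=225/4
  (5-17/2)²=49/4
Σ(x-μ)² = 161
σ² = 161/4

σ = √(161/4) ≈ 6.3443


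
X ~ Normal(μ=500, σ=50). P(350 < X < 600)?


z₁=(350-500)/50=-3.0, z₂=(600-500)/50=2.0
P = Φ(2.0) - Φ(-3.0) = 0.977250 - 0.001350 = 0.975900 ≈ 0.9759

P(350 < X < 600) ≈ 0.9759


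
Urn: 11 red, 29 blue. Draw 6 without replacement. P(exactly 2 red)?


Hypergeometric: C(11,2)×C(29,4)/C(40,6)
= 55×23751/3838380 = 957/2812

P(X=2) = 957/2812 ≈ 34.03%


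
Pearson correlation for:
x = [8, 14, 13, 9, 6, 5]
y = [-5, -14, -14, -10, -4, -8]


n=6, Σx=55, Σy=-55, Σxy=-572, Σx²=571, Σy²=597
r = (6×(-572) - 55×(-55))/√((6×571 - 55²)(6×597 - (-55)²))
= -407/√(401×557) = -407/√223357 ≈ -407/472.6066 ≈ -0.8612

r ≈ -0.8612


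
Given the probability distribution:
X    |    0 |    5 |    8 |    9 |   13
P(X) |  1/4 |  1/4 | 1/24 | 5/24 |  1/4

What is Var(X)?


E[X] = 161/24
E[X²] = 1633/24
Var(X) = E[X²] - (E[X])² = 1633/24 - 25921/576 = 13271/576

Var(X) = 13271/576 ≈ 23.0399


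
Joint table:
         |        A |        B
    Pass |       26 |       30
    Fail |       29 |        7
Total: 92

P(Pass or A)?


P(Pass∨A) = P(Pass) + P(A) - P(Pass∧A)
= (56 + 55 - 26)/92 = 85/92

P = 85/92 ≈ 92.39%


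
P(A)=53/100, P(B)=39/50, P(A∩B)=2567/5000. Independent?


P(A)×P(B) = 2067/5000
P(A∩B) = 2567/5000
Not equal → NOT independent

No, not independent


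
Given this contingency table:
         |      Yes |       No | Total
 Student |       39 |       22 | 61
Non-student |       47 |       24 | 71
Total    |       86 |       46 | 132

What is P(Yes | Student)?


P(Yes | Student) = 39/(39+22) = 39/61

P(Yes|Student) = 39/61 ≈ 63.93%


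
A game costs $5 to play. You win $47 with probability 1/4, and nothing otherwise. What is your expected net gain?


E[gain] = (47-5)×1/4 + (-5)×3/4
= 21/2 - 15/4 = 27/4

Expected net gain = $27/4 ≈ $6.75


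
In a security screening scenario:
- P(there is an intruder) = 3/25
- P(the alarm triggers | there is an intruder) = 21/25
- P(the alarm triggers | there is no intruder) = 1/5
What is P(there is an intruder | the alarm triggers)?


Using Bayes' theorem:
P(A|B) = P(B|A)·P(A) / P(B)

P(the alarm triggers) = 21/25 × 3/25 + 1/5 × 22/25
= 63/625 + 22/125 = 173/625

P(there is an intruder|the alarm triggers) = (63/625) / (173/625) = 63/173

P(there is an intruder|the alarm triggers) = 63/173 ≈ 36.42%


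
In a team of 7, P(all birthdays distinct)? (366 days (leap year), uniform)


P(all different) = Π(366-i)/366 for i=0..6
= (366/366)×(365/366)×...×(360/366)
= 0.943914

P ≈ 0.9439 ≈ 94.39%


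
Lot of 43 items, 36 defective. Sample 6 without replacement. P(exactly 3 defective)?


Hypergeometric: C(36,3)×C(7,3)/C(43,6)
= 7140×35/6096454 = 17850/435461

P(X=3) = 17850/435461 ≈ 4.10%


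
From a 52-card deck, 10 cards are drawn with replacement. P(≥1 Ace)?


P(not a Ace) = 48/52 = 12/13
P(none in 10 draws) = (12/13)^10 = 61917364224/137858491849
P(≥1 Ace) = 1 - 61917364224/137858491849 = 75941127625/137858491849

P = 75941127625/137858491849 ≈ 55.09%


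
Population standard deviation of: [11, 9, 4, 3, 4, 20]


Mean = 51/6 = 17/2
  (11-17/2)²=25/4
  (9-17/2)²=1/4
  (4-17/2)²=81/4
  (3-17/2)²=121/4
  (4-17/2)²=81/4
  (20-17/2)²=529/4
Σ(x-μ)² = 419/2
σ² = (419/2)/6 = 419/12

σ = √(419/12) ≈ 5.9090


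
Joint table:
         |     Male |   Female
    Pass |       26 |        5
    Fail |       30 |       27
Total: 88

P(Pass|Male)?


P(Pass|Male) = 26/(26+30) = 26/56 = 13/28

P = 13/28 ≈ 46.43%


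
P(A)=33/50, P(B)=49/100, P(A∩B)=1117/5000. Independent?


P(A)×P(B) = 1617/5000
P(A∩B) = 1117/5000
Not equal → NOT independent

No, not independent


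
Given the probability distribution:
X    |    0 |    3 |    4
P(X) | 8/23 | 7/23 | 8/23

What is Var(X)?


E[X] = 53/23
E[X²] = 191/23
Var(X) = E[X²] - (E[X])² = 191/23 - 2809/529 = 1584/529

Var(X) = 1584/529 ≈ 2.9943


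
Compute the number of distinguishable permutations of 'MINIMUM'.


Letters: 7, freq: {'M': 3, 'I': 2, 'N': 1, 'U': 1}
7!/(3!×2!×1!×1!) = 5040/12 = 420

420


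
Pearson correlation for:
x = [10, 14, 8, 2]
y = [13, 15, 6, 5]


n=4, Σx=34, Σy=39, Σxy=398, Σx²=364, Σy²=455
r = (4×398 - 34×39)/√((4×364 - 34²)(4×455 - 39²))
= 266/√(300×299) = 266/√89700 ≈ 266/299.4996 ≈ 0.8881

r ≈ 0.8881


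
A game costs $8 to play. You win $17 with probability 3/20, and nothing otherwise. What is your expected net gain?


E[gain] = (17-8)×3/20 + (-8)×17/20
= 27/20 - 34/5 = -109/20

Expected net gain = $-109/20 ≈ $-5.45


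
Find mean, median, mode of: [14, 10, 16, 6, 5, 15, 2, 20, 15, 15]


Sorted: [2, 5, 6, 10, 14, 15, 15, 15, 16, 20]
Mean = 118/10 = 59/5
Median = 29/2
Freq: {14: 1, 10: 1, 16: 1, 6: 1, 5: 1, 15: 3, 2: 1, 20: 1}
Mode: [15]

Mean=59/5, Median=29/2, Mode=15


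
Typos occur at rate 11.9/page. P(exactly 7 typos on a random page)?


Poisson(λ=11.9): P(X=7) = e^(-λ)×λ^k/k!
= e^(-11.9) × 11.9^7 / 7!
≈ 6.790404807e-06 × 33793154.1778 / 5040 ≈ 0.045530

P(X=7) ≈ 0.045530 ≈ 4.55%


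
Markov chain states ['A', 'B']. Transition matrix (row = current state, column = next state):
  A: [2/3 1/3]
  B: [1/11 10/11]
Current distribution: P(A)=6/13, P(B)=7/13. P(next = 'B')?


P(next=B) = Σᵢ P(now=i)×P(i→B)
= 6/13×1/3 + 7/13×10/11
= 2/13 + 70/143 = 92/143

P = 92/143 ≈ 0.6434


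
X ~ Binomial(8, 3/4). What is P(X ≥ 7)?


P(X ≥ 7) = Σ P(X=i) for i=7..8
P(X=7) = 2187/8192
P(X=8) = 6561/65536
Sum = 24057/65536

P(X ≥ 7) = 24057/65536 ≈ 36.71%


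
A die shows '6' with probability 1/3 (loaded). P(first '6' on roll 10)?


Geometric: P(X=10) = (1-p)^(k-1)×p = (2/3)^9×1/3 = 512/59049

P(X=10) = 512/59049 ≈ 0.87%


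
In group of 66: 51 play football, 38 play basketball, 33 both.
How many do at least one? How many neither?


|A∪B| = 51+38-33 = 56
Neither = 66-56 = 10

At least one: 56; Neither: 10


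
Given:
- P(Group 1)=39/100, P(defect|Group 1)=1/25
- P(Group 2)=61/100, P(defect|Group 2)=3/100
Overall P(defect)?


P(B) = Σ P(B|Aᵢ)×P(Aᵢ)
  1/25×39/100 = 39/2500
  3/100×61/100 = 183/10000
Sum = 339/10000

P(defect) = 339/10000 ≈ 3.39%


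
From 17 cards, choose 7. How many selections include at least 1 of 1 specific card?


Complement: C(17,7) - C(16,7) = 19448 - 11440 = 8008

8008


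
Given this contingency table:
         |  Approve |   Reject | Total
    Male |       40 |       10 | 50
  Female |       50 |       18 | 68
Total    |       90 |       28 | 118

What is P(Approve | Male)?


P(Approve | Male) = 40/(40+10) = 40/50 = 4/5

P(Approve|Male) = 4/5 ≈ 80.00%


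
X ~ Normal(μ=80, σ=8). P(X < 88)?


z = (88-80)/8 = 1.0
P(Z < 1.0) = 0.8413

P(X < 88) ≈ 0.8413


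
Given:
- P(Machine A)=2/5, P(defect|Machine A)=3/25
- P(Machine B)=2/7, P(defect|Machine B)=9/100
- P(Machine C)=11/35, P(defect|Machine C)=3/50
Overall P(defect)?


P(B) = Σ P(B|Aᵢ)×P(Aᵢ)
  3/25×2/5 = 6/125
  9/100×2/7 = 9/350
  3/50×11/35 = 33/1750
Sum = 81/875

P(defect) = 81/875 ≈ 9.26%


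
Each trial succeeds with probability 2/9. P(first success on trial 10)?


Geometric: P(X=10) = (1-p)^(k-1)×p = (7/9)^9×2/9 = 80707214/3486784401

P(X=10) = 80707214/3486784401 ≈ 2.31%


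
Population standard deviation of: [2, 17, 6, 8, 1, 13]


Mean = 47/6
  (2-47/6)²=1225/36
  (17-47/6)²=3025/36
  (6-47/6)²=121/36
  (8-47/6)²=1/36
  (1-47/6)²=1681/36
  (13-47/6)²=961/36
Σ(x-μ)² = 1169/6
σ² = (1169/6)/6 = 1169/36

σ = √(1169/36) ≈ 5.6984


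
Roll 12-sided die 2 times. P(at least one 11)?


P(no 11)^2 = (11/12)^2 = 121/144
P(≥1) = 1 - 121/144 = 23/144

P = 23/144 ≈ 15.97%


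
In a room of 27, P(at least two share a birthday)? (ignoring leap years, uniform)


P(all different) = Π(365-i)/365 for i=0..26
= 0.373141
P(match) = 1 - 0.373141 = 0.626859

P ≈ 0.6269 ≈ 62.69%


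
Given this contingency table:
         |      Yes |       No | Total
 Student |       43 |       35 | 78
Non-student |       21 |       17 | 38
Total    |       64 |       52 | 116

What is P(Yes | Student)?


P(Yes | Student) = 43/(43+35) = 43/78

P(Yes|Student) = 43/78 ≈ 55.13%


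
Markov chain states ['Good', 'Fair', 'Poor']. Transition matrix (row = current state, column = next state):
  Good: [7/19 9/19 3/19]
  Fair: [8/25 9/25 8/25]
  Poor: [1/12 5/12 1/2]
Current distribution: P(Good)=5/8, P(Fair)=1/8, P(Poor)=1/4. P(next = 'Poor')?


P(next=Poor) = Σᵢ P(now=i)×P(i→Poor)
= 5/8×3/19 + 1/8×8/25 + 1/4×1/2
= 15/152 + 1/25 + 1/8 = 501/1900

P = 501/1900 ≈ 0.2637


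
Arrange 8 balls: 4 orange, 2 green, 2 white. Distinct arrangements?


8!/(4!×2!×2!) = 420

420


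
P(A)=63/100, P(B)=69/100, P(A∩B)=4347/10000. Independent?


P(A)×P(B) = 4347/10000
P(A∩B) = 4347/10000
Equal ✓ → Independent

Yes, independent


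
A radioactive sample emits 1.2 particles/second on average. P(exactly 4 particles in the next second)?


Poisson(λ=1.2): P(X=4) = e^(-λ)×λ^k/k!
= e^(-1.2) × 1.2^4 / 4!
≈ 0.3011942119 × 2.0736 / 24 ≈ 0.026023

P(X=4) ≈ 0.026023 ≈ 2.60%


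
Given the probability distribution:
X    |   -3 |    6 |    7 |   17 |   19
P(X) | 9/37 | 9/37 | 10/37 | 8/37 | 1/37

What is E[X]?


E[X] = Σ x·P(X=x)
= (-3)×(9/37) + (6)×(9/37) + (7)×(10/37) + (17)×(8/37) + (19)×(1/37)
= 252/37

E[X] = 252/37


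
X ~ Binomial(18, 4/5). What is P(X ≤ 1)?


P(X ≤ 1) = Σ P(X=i) for i=0..1
P(X=0) = 1/3814697265625
P(X=1) = 72/3814697265625
Sum = 73/3814697265625

P(X ≤ 1) = 73/3814697265625 ≈ 0.00%


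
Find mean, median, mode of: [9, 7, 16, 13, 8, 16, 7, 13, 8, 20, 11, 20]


Sorted: [7, 7, 8, 8, 9, 11, 13, 13, 16, 16, 20, 20]
Mean = 148/12 = 37/3
Median = 12
Freq: {9: 1, 7: 2, 16: 2, 13: 2, 8: 2, 20: 2, 11: 1}
Mode: [7, 8, 13, 16, 20]

Mean=37/3, Median=12, Mode=[7, 8, 13, 16, 20]


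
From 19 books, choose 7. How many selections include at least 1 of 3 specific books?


Complement: C(19,7) - C(16,7) = 50388 - 11440 = 38948

38948


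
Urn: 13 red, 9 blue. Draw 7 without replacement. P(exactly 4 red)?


Hypergeometric: C(13,4)×C(9,3)/C(22,7)
= 715×84/170544 = 455/1292

P(X=4) = 455/1292 ≈ 35.22%


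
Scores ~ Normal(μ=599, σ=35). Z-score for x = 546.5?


z = (x - μ)/σ = (546.5 - 599)/35 = -1.5

z = -1.5


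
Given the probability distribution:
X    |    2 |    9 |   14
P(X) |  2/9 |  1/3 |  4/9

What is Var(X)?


E[X] = 29/3
E[X²] = 115
Var(X) = E[X²] - (E[X])² = 115 - 841/9 = 194/9

Var(X) = 194/9 ≈ 21.5556


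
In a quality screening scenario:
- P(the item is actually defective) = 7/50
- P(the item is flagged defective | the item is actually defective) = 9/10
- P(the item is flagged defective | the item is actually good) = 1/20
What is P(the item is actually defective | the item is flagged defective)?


Using Bayes' theorem:
P(A|B) = P(B|A)·P(A) / P(B)

P(the item is flagged defective) = 9/10 × 7/50 + 1/20 × 43/50
= 63/500 + 43/1000 = 169/1000

P(the item is actually defective|the item is flagged defective) = (63/500) / (169/1000) = 126/169

P(the item is actually defective|the item is flagged defective) = 126/169 ≈ 74.56%
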